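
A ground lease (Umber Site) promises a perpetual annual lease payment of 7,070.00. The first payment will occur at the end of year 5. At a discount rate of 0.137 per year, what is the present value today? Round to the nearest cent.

30878.56

Value at end of year 4: C / r = 7,070.00 / 0.137 = 51,605.8394
Discount to today: PV = 51,605.8394 / (1 + 0.137)^4 = 51,605.8394 / 1.671252 = 30,878.56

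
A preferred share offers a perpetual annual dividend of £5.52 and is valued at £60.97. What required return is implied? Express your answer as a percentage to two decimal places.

9.05%

P = C/r ⇒ r = C/P = £5.52/£60.97 = 0.090536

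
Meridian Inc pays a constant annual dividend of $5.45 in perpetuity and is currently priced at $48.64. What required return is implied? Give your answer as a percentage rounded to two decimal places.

P = C/r ⇒ r = C/P = $5.45/$48.64 = 0.112048

11.20%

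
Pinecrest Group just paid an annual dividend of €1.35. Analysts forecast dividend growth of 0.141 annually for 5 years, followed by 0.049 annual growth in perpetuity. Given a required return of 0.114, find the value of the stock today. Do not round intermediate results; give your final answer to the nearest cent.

D_1 = 1.54035
D_2 = 1.75754
D_3 = 2.00535
D_4 = 2.28811
D_5 = 2.61073
Terminal value at year 5: TV = D_5×(1+g_2)/(r−g_2) = 2.73866/0.065 = 42.13317
P_0 = D_1/(1+r)^1 + D_2/(1+r)^2 + D_3/(1+r)^3 + D_4/(1+r)^4 + D_5/(1+r)^5 + TV/(1+r)^5
    = 1.38272 + 1.41623 + 1.45056 + 1.48572 + 1.52172 + 24.55829 = 31.81524

€31.82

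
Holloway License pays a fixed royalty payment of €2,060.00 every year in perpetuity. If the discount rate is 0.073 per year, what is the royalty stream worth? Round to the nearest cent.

Level perpetuity: PV = C / r = €2,060.00 / 0.073 = €28,219.18

€28219.18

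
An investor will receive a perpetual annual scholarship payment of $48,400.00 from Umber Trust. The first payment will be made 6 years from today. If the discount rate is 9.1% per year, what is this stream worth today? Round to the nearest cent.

Value at end of year 5: C / r = $48,400.00 / 0.091 = $531,868.1319
Discount to today: PV = $531,868.1319 / (1 + 0.091)^5 = $531,868.1319 / 1.545695 = $344,096.47

$344096.47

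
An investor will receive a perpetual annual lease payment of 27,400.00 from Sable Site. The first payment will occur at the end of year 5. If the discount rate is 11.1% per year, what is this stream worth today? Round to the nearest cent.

Value at end of year 4: C / r = 27,400.00 / 0.111 = 246,846.8468
Discount to today: PV = 246,846.8468 / (1 + 0.111)^4 = 246,846.8468 / 1.523548 = 162,021.01

162021.01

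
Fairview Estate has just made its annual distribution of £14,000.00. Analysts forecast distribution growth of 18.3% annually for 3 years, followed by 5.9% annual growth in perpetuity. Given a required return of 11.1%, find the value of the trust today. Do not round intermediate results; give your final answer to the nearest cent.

£391900.06

D_1 = 16562.00000
D_2 = 19592.84600
D_3 = 23178.33682
Terminal value at year 3: TV = D_3×(1+g_2)/(r−g_2) = 24545.85869/0.052 = 472035.74404
P_0 = D_1/(1+r)^1 + D_2/(1+r)^2 + D_3/(1+r)^3 + TV/(1+r)^3
    = 14907.29073 + 15873.37978 + 16902.07766 + 344217.31228 = 391900.06044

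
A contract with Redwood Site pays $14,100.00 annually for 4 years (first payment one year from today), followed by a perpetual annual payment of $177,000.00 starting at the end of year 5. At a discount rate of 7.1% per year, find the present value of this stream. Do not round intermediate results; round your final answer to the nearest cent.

PV of 4-year annuity: $14,100.00 × [1 − (1+0.071)^−4] / 0.071 = 47652.05848
Perpetuity value at year 4: $177,000.00 / 0.071 = 2492957.74648
PV of perpetuity: 2492957.74648 / (1+0.071)^4 = 1894772.33158
Total PV = 47652.05848 + 1894772.33158 = 1942424.39005

$1942424.39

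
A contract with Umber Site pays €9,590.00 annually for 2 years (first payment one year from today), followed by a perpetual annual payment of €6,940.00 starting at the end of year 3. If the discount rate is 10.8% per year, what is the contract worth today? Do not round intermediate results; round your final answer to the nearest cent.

€68809.53

PV of 2-year annuity: €9,590.00 × [1 − (1+0.108)^−2] / 0.108 = 16466.81828
Perpetuity value at year 2: €6,940.00 / 0.108 = 64259.25926
PV of perpetuity: 64259.25926 / (1+0.108)^2 = 52342.70880
Total PV = 16466.81828 + 52342.70880 = 68809.52708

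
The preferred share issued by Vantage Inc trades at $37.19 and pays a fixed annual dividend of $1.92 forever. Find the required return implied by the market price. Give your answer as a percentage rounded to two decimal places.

P = C/r ⇒ r = C/P = $1.92/$37.19 = 0.051627

5.16%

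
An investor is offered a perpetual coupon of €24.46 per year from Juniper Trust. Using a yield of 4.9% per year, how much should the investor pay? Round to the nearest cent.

€499.18

Level perpetuity: PV = C / r = €24.46 / 0.049 = €499.18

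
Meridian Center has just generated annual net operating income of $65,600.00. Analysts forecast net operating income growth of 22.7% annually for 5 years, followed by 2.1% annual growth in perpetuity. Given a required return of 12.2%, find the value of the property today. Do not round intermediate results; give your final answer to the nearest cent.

D_1 = 80491.20000
D_2 = 98762.70240
D_3 = 121181.83584
D_4 = 148690.11258
D_5 = 182442.76814
Terminal value at year 5: TV = D_5×(1+g_2)/(r−g_2) = 186274.06627/0.101 = 1844297.68583
P_0 = D_1/(1+r)^1 + D_2/(1+r)^2 + D_3/(1+r)^3 + D_4/(1+r)^4 + D_5/(1+r)^5 + TV/(1+r)^5
    = 71739.03743 + 78452.58372 + 85794.40305 + 93823.29103 + 102603.54554 + 1037210.09901 = 1469622.95978

$1469622.96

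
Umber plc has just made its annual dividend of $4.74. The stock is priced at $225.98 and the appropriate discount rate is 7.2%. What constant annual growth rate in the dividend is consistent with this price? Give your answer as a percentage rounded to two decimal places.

5.00%

P = D₀(1+g)/(r−g) ⇒ P(r−g) = D₀(1+g) ⇒ g(P+D₀) = P·r − D₀
g = (P·r − D₀)/(P + D₀) = ($225.98×0.072 − $4.74) / ($225.98 + $4.74) = 0.049976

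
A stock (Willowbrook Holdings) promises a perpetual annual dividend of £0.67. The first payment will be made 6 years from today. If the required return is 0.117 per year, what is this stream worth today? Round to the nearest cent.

Value at end of year 5: C / r = £0.67 / 0.117 = £5.7265
Discount to today: PV = £5.7265 / (1 + 0.117)^5 = £5.7265 / 1.738865 = £3.29

£3.29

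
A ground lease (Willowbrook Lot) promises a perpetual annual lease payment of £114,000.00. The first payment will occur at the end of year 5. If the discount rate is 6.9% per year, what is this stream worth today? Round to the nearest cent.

Value at end of year 4: C / r = £114,000.00 / 0.069 = £1,652,173.9130
Discount to today: PV = £1,652,173.9130 / (1 + 0.069)^4 = £1,652,173.9130 / 1.305903 = £1,265,158.51

£1265158.51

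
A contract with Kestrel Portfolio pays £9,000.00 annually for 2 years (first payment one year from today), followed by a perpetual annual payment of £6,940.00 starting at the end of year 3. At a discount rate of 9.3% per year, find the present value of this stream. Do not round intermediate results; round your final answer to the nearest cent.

PV of 2-year annuity: £9,000.00 × [1 − (1+0.093)^−2] / 0.093 = 15767.81130
Perpetuity value at year 2: £6,940.00 / 0.093 = 74623.65591
PV of perpetuity: 74623.65591 / (1+0.093)^2 = 62464.92142
Total PV = 15767.81130 + 62464.92142 = 78232.73272

£78232.73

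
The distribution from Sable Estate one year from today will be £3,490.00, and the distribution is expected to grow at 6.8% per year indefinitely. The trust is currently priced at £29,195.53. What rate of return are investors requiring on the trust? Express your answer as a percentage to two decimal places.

P = D₁/(r − g) ⇒ r = D₁/P + g = £3,490.0000/£29,195.53 + 0.068 = 0.119539 + 0.068 = 0.187539

18.75%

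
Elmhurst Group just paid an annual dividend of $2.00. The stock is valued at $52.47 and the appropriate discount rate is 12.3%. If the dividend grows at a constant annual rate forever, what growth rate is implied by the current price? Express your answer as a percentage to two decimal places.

8.18%

P = D₀(1+g)/(r−g) ⇒ P(r−g) = D₀(1+g) ⇒ g(P+D₀) = P·r − D₀
g = (P·r − D₀)/(P + D₀) = ($52.47×0.123 − $2.00) / ($52.47 + $2.00) = 0.081766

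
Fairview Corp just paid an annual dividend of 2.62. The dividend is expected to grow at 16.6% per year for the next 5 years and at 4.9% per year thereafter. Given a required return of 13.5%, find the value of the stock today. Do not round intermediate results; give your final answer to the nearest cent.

D_1 = 3.05492
D_2 = 3.56204
D_3 = 4.15333
D_4 = 4.84279
D_5 = 5.64669
Terminal value at year 5: TV = D_5×(1+g_2)/(r−g_2) = 5.92338/0.086 = 68.87650
P_0 = D_1/(1+r)^1 + D_2/(1+r)^2 + D_3/(1+r)^3 + D_4/(1+r)^4 + D_5/(1+r)^5 + TV/(1+r)^5
    = 2.69156 + 2.76507 + 2.84060 + 2.91818 + 2.99788 + 36.56721 = 50.78050

50.78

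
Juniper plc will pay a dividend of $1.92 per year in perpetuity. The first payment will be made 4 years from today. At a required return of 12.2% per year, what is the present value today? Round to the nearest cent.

$11.14

Value at end of year 3: C / r = $1.92 / 0.122 = $15.7377
Discount to today: PV = $15.7377 / (1 + 0.122)^3 = $15.7377 / 1.412468 = $11.14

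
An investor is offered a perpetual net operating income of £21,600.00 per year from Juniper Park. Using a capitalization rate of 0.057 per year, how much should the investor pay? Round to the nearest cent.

Level perpetuity: PV = C / r = £21,600.00 / 0.057 = £378,947.37

£378947.37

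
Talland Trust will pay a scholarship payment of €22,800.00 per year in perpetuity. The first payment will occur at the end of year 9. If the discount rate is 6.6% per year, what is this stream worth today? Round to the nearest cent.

€207173.06

Value at end of year 8: C / r = €22,800.00 / 0.066 = €345,454.5455
Discount to today: PV = €345,454.5455 / (1 + 0.066)^8 = €345,454.5455 / 1.667468 = €207,173.06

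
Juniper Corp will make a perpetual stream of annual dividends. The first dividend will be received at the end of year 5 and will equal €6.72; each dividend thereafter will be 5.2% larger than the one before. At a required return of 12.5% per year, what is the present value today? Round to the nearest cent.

€57.47

Value at end of year 4: C₁ / (r − g) = €6.72 / (0.125 − 0.052) = €92.0548
Discount to today: PV = €92.0548 / (1 + 0.125)^4 = €92.0548 / 1.601807 = €57.47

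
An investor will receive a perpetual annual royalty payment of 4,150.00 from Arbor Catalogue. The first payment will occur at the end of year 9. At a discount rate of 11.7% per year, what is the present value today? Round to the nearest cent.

Value at end of year 8: C / r = 4,150.00 / 0.117 = 35,470.0855
Discount to today: PV = 35,470.0855 / (1 + 0.117)^8 = 35,470.0855 / 2.423402 = 14,636.49

14636.49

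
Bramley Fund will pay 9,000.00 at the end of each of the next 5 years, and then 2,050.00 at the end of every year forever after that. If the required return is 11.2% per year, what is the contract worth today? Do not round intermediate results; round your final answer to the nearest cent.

PV of 5-year annuity: 9,000.00 × [1 − (1+0.112)^−5] / 0.112 = 33096.39926
Perpetuity value at year 5: 2,050.00 / 0.112 = 18303.57143
PV of perpetuity: 18303.57143 / (1+0.112)^5 = 10764.94715
Total PV = 33096.39926 + 10764.94715 = 43861.34641

43861.35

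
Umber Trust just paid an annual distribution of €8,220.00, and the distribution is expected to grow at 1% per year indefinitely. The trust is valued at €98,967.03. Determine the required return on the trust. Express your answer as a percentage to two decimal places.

9.39%

D₁ = €8,220.00 × 1.01 = €8,302.2000
P = D₁/(r − g) ⇒ r = D₁/P + g = €8,302.2000/€98,967.03 + 0.01 = 0.083889 + 0.01 = 0.093889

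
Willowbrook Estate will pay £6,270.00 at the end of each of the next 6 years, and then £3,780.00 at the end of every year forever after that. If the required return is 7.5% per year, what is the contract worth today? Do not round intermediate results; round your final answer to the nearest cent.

£62087.68

PV of 6-year annuity: £6,270.00 × [1 − (1+0.075)^−6] / 0.075 = 29430.41706
Perpetuity value at year 6: £3,780.00 / 0.075 = 50400.00000
PV of perpetuity: 50400.00000 / (1+0.075)^6 = 32657.26053
Total PV = 29430.41706 + 32657.26053 = 62087.67759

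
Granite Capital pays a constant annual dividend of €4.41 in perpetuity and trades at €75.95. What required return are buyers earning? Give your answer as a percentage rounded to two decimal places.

P = C/r ⇒ r = C/P = €4.41/€75.95 = 0.058065

5.81%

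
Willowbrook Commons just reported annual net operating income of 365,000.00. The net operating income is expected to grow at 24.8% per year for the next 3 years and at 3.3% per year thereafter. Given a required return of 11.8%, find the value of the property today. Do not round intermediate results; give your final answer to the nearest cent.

7540071.14

D_1 = 455520.00000
D_2 = 568488.96000
D_3 = 709474.22208
Terminal value at year 3: TV = D_3×(1+g_2)/(r−g_2) = 732886.87141/0.085 = 8622198.48716
P_0 = D_1/(1+r)^1 + D_2/(1+r)^2 + D_3/(1+r)^3 + TV/(1+r)^3
    = 407441.86047 + 454818.82098 + 507704.73040 + 6170105.72358 = 7540071.13543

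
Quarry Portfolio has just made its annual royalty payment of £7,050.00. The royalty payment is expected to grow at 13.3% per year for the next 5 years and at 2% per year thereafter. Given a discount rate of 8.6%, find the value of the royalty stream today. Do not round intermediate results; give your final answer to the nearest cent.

£174761.69

D_1 = 7987.65000
D_2 = 9050.00745
D_3 = 10253.65844
D_4 = 11617.39501
D_5 = 13162.50855
Terminal value at year 5: TV = D_5×(1+g_2)/(r−g_2) = 13425.75872/0.066 = 203420.58669
P_0 = D_1/(1+r)^1 + D_2/(1+r)^2 + D_3/(1+r)^3 + D_4/(1+r)^4 + D_5/(1+r)^5 + TV/(1+r)^5
    = 7355.11050 + 7673.42559 + 8005.51676 + 8351.98019 + 8713.43789 + 134662.22199 = 174761.69292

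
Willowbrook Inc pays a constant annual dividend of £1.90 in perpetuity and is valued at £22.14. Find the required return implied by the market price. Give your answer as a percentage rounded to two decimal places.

P = C/r ⇒ r = C/P = £1.90/£22.14 = 0.085818

8.58%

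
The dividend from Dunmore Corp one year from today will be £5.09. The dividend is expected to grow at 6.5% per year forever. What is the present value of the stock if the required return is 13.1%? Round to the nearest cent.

£77.12

Growing perpetuity: P = D₁ / (r − g) = £5.0900 / (0.131 − 0.065) = £77.12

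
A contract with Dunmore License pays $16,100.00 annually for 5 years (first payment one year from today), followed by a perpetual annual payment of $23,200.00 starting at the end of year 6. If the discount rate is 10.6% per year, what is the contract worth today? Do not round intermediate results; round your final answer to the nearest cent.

$192360.86

PV of 5-year annuity: $16,100.00 × [1 − (1+0.106)^−5] / 0.106 = 60107.56961
Perpetuity value at year 5: $23,200.00 / 0.106 = 218867.92453
PV of perpetuity: 218867.92453 / (1+0.106)^5 = 132253.29006
Total PV = 60107.56961 + 132253.29006 = 192360.85967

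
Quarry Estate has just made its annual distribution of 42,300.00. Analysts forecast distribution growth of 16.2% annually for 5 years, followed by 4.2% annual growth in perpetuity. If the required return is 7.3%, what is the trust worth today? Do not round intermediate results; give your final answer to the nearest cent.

2388091.44

D_1 = 49152.60000
D_2 = 57115.32120
D_3 = 66368.00323
D_4 = 77119.61976
D_5 = 89612.99816
Terminal value at year 5: TV = D_5×(1+g_2)/(r−g_2) = 93376.74408/0.031 = 3012153.03490
P_0 = D_1/(1+r)^1 + D_2/(1+r)^2 + D_3/(1+r)^3 + D_4/(1+r)^4 + D_5/(1+r)^5 + TV/(1+r)^5
    = 45808.57409 + 49608.16691 + 53722.91701 + 58178.96511 + 63004.62018 + 2117768.20103 = 2388091.44433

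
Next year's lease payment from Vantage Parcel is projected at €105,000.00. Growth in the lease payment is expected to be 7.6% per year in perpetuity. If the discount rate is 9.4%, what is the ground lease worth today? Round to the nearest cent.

€5833333.33

Growing perpetuity: P = D₁ / (r − g) = €105,000.0000 / (0.094 − 0.076) = €5,833,333.33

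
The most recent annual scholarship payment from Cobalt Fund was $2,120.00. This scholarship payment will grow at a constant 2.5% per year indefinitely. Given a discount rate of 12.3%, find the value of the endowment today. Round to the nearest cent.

D₁ = D₀ × (1 + g) = $2,120.00 × 1.025 = $2,173.0000
Growing perpetuity: P = D₁ / (r − g) = $2,173.0000 / (0.123 − 0.025) = $22,173.47

$22173.47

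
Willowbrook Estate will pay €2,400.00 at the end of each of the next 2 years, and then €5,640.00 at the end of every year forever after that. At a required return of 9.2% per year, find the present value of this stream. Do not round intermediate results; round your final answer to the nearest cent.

€55620.25

PV of 2-year annuity: €2,400.00 × [1 − (1+0.092)^−2] / 0.092 = 4210.44157
Perpetuity value at year 2: €5,640.00 / 0.092 = 61304.34783
PV of perpetuity: 61304.34783 / (1+0.092)^2 = 51409.81013
Total PV = 4210.44157 + 51409.81013 = 55620.25170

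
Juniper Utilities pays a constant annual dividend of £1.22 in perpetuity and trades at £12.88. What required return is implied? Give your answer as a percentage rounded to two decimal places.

9.47%

P = C/r ⇒ r = C/P = £1.22/£12.88 = 0.094720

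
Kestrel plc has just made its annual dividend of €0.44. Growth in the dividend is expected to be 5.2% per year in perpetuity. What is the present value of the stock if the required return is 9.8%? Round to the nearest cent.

D₁ = D₀ × (1 + g) = €0.44 × 1.052 = €0.4629
Growing perpetuity: P = D₁ / (r − g) = €0.4629 / (0.098 − 0.052) = €10.06

€10.06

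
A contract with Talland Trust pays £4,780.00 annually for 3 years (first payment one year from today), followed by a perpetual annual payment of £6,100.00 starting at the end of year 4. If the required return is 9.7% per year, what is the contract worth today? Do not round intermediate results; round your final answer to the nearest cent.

£59586.54

PV of 3-year annuity: £4,780.00 × [1 − (1+0.097)^−3] / 0.097 = 11950.21659
Perpetuity value at year 3: £6,100.00 / 0.097 = 62886.59794
PV of perpetuity: 62886.59794 / (1+0.097)^3 = 47636.32154
Total PV = 11950.21659 + 47636.32154 = 59586.53813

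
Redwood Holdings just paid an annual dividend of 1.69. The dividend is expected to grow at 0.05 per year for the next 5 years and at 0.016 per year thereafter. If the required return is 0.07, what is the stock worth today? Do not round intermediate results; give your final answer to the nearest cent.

D_1 = 1.77450
D_2 = 1.86322
D_3 = 1.95639
D_4 = 2.05421
D_5 = 2.15692
Terminal value at year 5: TV = D_5×(1+g_2)/(r−g_2) = 2.19143/0.054 = 40.58197
P_0 = D_1/(1+r)^1 + D_2/(1+r)^2 + D_3/(1+r)^3 + D_4/(1+r)^4 + D_5/(1+r)^5 + TV/(1+r)^5
    = 1.65841 + 1.62741 + 1.59699 + 1.56714 + 1.53785 + 28.93439 = 36.92220

36.92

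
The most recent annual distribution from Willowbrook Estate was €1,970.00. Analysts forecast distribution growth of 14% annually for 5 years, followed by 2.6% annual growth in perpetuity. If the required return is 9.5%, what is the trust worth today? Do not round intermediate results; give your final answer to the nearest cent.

€46960.65

D_1 = 2245.80000
D_2 = 2560.21200
D_3 = 2918.64168
D_4 = 3327.25152
D_5 = 3793.06673
Terminal value at year 5: TV = D_5×(1+g_2)/(r−g_2) = 3891.68646/0.069 = 56401.25308
P_0 = D_1/(1+r)^1 + D_2/(1+r)^2 + D_3/(1+r)^3 + D_4/(1+r)^4 + D_5/(1+r)^5 + TV/(1+r)^5
    = 2050.95890 + 2135.24489 + 2222.99468 + 2314.35062 + 2409.46092 + 35827.63631 = 46960.64632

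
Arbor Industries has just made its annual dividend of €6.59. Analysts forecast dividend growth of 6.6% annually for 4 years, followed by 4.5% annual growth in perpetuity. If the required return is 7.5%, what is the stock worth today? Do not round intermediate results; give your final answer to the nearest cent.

D_1 = 7.02494
D_2 = 7.48859
D_3 = 7.98283
D_4 = 8.50970
Terminal value at year 4: TV = D_4×(1+g_2)/(r−g_2) = 8.89264/0.03 = 296.42121
P_0 = D_1/(1+r)^1 + D_2/(1+r)^2 + D_3/(1+r)^3 + D_4/(1+r)^4 + TV/(1+r)^4
    = 6.53483 + 6.48012 + 6.42587 + 6.37207 + 221.96036 = 247.77323

€247.77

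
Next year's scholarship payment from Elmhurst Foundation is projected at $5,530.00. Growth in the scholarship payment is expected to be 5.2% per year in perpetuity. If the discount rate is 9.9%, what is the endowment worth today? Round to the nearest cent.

$117659.57

Growing perpetuity: P = D₁ / (r − g) = $5,530.0000 / (0.099 − 0.052) = $117,659.57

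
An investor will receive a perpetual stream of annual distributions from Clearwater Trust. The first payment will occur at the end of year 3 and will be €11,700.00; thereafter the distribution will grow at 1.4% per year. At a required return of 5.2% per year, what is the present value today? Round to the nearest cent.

Value at end of year 2: C₁ / (r − g) = €11,700.00 / (0.052 − 0.014) = €307,894.7368
Discount to today: PV = €307,894.7368 / (1 + 0.052)^2 = €307,894.7368 / 1.106704 = €278,208.75

€278208.75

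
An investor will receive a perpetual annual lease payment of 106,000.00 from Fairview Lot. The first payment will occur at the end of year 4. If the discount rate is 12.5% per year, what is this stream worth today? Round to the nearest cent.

Value at end of year 3: C / r = 106,000.00 / 0.125 = 848,000.0000
Discount to today: PV = 848,000.0000 / (1 + 0.125)^3 = 848,000.0000 / 1.423828 = 595,577.50

595577.50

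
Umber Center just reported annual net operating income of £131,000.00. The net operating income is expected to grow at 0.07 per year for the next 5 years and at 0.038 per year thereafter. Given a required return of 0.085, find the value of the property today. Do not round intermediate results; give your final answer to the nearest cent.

D_1 = 140170.00000
D_2 = 149981.90000
D_3 = 160480.63300
D_4 = 171714.27731
D_5 = 183734.27672
Terminal value at year 5: TV = D_5×(1+g_2)/(r−g_2) = 190716.17924/0.047 = 4057791.04760
P_0 = D_1/(1+r)^1 + D_2/(1+r)^2 + D_3/(1+r)^3 + D_4/(1+r)^4 + D_5/(1+r)^5 + TV/(1+r)^5
    = 129188.94009 + 127402.91788 + 125641.58722 + 123904.60675 + 122191.63983 + 2698615.36487 = 3326945.05664

£3326945.06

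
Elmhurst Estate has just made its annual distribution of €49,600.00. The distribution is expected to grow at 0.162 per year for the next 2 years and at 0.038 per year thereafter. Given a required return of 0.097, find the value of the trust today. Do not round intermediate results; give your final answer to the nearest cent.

D_1 = 57635.20000
D_2 = 66972.10240
Terminal value at year 2: TV = D_2×(1+g_2)/(r−g_2) = 69517.04229/0.059 = 1178254.95409
P_0 = D_1/(1+r)^1 + D_2/(1+r)^2 + TV/(1+r)^2
    = 52538.92434 + 55651.98731 + 979097.67509 = 1087288.58675

€1087288.59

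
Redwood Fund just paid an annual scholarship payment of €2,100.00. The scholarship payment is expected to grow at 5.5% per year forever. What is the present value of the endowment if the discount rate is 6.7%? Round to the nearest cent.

D₁ = D₀ × (1 + g) = €2,100.00 × 1.055 = €2,215.5000
Growing perpetuity: P = D₁ / (r − g) = €2,215.5000 / (0.067 − 0.055) = €184,625.00

€184625.00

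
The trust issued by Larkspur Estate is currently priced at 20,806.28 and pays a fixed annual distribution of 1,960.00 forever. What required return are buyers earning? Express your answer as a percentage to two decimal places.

9.42%

P = C/r ⇒ r = C/P = 1,960.00/20,806.28 = 0.094202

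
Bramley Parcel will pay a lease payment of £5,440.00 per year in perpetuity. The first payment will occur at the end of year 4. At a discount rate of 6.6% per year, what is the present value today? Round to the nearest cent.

Value at end of year 3: C / r = £5,440.00 / 0.066 = £82,424.2424
Discount to today: PV = £82,424.2424 / (1 + 0.066)^3 = £82,424.2424 / 1.211355 = £68,042.98

£68042.98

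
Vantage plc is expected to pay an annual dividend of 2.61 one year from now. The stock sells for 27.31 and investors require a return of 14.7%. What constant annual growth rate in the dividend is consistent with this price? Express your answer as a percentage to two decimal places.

5.14%

P = D₁/(r−g) ⇒ g = r − D₁/P = 0.147 − 2.61/27.31 = 0.051431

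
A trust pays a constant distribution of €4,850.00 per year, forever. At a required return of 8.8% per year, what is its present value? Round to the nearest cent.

€55113.64

Level perpetuity: PV = C / r = €4,850.00 / 0.088 = €55,113.64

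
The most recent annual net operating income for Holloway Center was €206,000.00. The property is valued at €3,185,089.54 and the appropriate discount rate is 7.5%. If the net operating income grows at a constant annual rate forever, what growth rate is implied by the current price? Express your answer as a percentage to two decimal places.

P = D₀(1+g)/(r−g) ⇒ P(r−g) = D₀(1+g) ⇒ g(P+D₀) = P·r − D₀
g = (P·r − D₀)/(P + D₀) = (€3,185,089.54×0.075 − €206,000.00) / (€3,185,089.54 + €206,000.00) = 0.009697

0.97%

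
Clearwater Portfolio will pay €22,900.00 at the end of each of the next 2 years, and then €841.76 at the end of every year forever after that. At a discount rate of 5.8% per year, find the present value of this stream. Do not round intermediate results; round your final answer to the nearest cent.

€55068.15

PV of 2-year annuity: €22,900.00 × [1 − (1+0.058)^−2] / 0.058 = 42102.65830
Perpetuity value at year 2: €841.76 / 0.058 = 14513.10345
PV of perpetuity: 14513.10345 / (1+0.058)^2 = 12965.49063
Total PV = 42102.65830 + 12965.49063 = 55068.14892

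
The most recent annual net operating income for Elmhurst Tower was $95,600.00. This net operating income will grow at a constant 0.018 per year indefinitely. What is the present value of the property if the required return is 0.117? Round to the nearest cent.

$983038.38

D₁ = D₀ × (1 + g) = $95,600.00 × 1.018 = $97,320.8000
Growing perpetuity: P = D₁ / (r − g) = $97,320.8000 / (0.117 − 0.018) = $983,038.38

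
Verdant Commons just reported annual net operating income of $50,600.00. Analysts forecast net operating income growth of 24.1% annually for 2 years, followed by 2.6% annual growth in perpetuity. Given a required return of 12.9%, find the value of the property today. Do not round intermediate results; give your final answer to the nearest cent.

$725755.61

D_1 = 62794.60000
D_2 = 77928.09860
Terminal value at year 2: TV = D_2×(1+g_2)/(r−g_2) = 79954.22916/0.103 = 776254.65207
P_0 = D_1/(1+r)^1 + D_2/(1+r)^2 + TV/(1+r)^2
    = 55619.66342 + 61137.29168 + 608998.65301 = 725755.60811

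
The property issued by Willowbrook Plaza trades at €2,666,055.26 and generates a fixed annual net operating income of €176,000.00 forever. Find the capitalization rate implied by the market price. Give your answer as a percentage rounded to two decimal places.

P = C/r ⇒ r = C/P = €176,000.00/€2,666,055.26 = 0.066015

6.60%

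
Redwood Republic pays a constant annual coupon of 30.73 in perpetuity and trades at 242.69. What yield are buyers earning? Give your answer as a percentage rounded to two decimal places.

12.66%

P = C/r ⇒ r = C/P = 30.73/242.69 = 0.126622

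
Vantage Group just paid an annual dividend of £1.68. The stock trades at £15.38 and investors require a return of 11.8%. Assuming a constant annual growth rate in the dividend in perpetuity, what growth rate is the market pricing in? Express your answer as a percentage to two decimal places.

P = D₀(1+g)/(r−g) ⇒ P(r−g) = D₀(1+g) ⇒ g(P+D₀) = P·r − D₀
g = (P·r − D₀)/(P + D₀) = (£15.38×0.118 − £1.68) / (£15.38 + £1.68) = 0.007904

0.79%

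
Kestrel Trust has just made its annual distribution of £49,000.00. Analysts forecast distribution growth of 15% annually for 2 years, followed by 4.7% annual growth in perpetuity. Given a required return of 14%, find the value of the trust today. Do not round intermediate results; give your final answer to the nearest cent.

D_1 = 56350.00000
D_2 = 64802.50000
Terminal value at year 2: TV = D_2×(1+g_2)/(r−g_2) = 67848.21750/0.093 = 729550.72581
P_0 = D_1/(1+r)^1 + D_2/(1+r)^2 + TV/(1+r)^2
    = 49429.82456 + 49863.41951 + 561365.59388 = 660658.83796

£660658.84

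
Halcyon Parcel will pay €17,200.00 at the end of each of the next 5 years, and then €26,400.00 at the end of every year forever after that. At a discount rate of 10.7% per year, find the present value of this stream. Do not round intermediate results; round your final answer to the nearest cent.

€212468.55

PV of 5-year annuity: €17,200.00 × [1 − (1+0.107)^−5] / 0.107 = 64052.09644
Perpetuity value at year 5: €26,400.00 / 0.107 = 246728.97196
PV of perpetuity: 246728.97196 / (1+0.107)^5 = 148416.45184
Total PV = 64052.09644 + 148416.45184 = 212468.54828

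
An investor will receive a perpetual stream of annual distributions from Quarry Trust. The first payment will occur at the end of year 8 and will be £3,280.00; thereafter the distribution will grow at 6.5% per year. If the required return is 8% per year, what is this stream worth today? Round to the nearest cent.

£127589.90

Value at end of year 7: C₁ / (r − g) = £3,280.00 / (0.08 − 0.065) = £218,666.6667
Discount to today: PV = £218,666.6667 / (1 + 0.08)^7 = £218,666.6667 / 1.713824 = £127,589.90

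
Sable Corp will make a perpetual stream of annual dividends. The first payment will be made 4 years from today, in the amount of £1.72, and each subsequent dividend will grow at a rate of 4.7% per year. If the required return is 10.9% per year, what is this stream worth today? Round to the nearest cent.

Value at end of year 3: C₁ / (r − g) = £1.72 / (0.109 − 0.047) = £27.7419
Discount to today: PV = £27.7419 / (1 + 0.109)^3 = £27.7419 / 1.363938 = £20.34

£20.34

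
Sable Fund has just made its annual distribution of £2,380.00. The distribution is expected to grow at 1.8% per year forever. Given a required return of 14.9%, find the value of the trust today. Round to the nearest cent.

D₁ = D₀ × (1 + g) = £2,380.00 × 1.018 = £2,422.8400
Growing perpetuity: P = D₁ / (r − g) = £2,422.8400 / (0.149 − 0.018) = £18,494.96

£18494.96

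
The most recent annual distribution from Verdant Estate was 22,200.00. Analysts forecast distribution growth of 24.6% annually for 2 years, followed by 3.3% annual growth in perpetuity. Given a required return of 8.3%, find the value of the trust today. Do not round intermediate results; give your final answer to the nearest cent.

662029.83

D_1 = 27661.20000
D_2 = 34465.85520
Terminal value at year 2: TV = D_2×(1+g_2)/(r−g_2) = 35603.22842/0.05 = 712064.56843
P_0 = D_1/(1+r)^1 + D_2/(1+r)^2 + TV/(1+r)^2
    = 25541.27424 + 29385.43647 + 607103.11754 = 662029.82825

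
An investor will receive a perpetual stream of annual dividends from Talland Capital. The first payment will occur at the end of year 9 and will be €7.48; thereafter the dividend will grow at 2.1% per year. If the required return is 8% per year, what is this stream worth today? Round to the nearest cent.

Value at end of year 8: C₁ / (r − g) = €7.48 / (0.08 − 0.021) = €126.7797
Discount to today: PV = €126.7797 / (1 + 0.08)^8 = €126.7797 / 1.850930 = €68.50

€68.50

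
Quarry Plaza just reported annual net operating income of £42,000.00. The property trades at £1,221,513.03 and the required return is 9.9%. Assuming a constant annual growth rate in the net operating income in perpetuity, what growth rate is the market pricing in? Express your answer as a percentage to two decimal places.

6.25%

P = D₀(1+g)/(r−g) ⇒ P(r−g) = D₀(1+g) ⇒ g(P+D₀) = P·r − D₀
g = (P·r − D₀)/(P + D₀) = (£1,221,513.03×0.099 − £42,000.00) / (£1,221,513.03 + £42,000.00) = 0.062469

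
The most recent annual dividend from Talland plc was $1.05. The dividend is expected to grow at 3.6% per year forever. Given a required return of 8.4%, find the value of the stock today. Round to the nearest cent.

D₁ = D₀ × (1 + g) = $1.05 × 1.036 = $1.0878
Growing perpetuity: P = D₁ / (r − g) = $1.0878 / (0.084 − 0.036) = $22.66

$22.66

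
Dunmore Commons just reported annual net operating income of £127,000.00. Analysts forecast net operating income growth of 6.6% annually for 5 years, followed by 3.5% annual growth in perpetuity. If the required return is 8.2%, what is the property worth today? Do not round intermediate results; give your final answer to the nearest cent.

D_1 = 135382.00000
D_2 = 144317.21200
D_3 = 153842.14799
D_4 = 163995.72976
D_5 = 174819.44792
Terminal value at year 5: TV = D_5×(1+g_2)/(r−g_2) = 180938.12860/0.047 = 3849747.41704
P_0 = D_1/(1+r)^1 + D_2/(1+r)^2 + D_3/(1+r)^3 + D_4/(1+r)^4 + D_5/(1+r)^5 + TV/(1+r)^5
    = 125121.99630 + 123271.76346 + 121448.89080 + 119652.97374 + 117883.61369 + 2595947.66314 = 3203326.90113

£3203326.90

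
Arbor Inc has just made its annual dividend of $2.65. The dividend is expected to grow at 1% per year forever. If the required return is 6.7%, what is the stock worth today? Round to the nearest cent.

$46.96

D₁ = D₀ × (1 + g) = $2.65 × 1.01 = $2.6765
Growing perpetuity: P = D₁ / (r − g) = $2.6765 / (0.067 − 0.01) = $46.96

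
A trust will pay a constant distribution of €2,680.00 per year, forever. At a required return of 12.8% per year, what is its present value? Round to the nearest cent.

€20937.50

Level perpetuity: PV = C / r = €2,680.00 / 0.128 = €20,937.50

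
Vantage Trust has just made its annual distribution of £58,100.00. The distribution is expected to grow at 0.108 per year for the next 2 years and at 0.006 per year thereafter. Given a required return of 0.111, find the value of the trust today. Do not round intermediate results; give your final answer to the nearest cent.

D_1 = 64374.80000
D_2 = 71327.27840
Terminal value at year 2: TV = D_2×(1+g_2)/(r−g_2) = 71755.24207/0.105 = 683383.25781
P_0 = D_1/(1+r)^1 + D_2/(1+r)^2 + TV/(1+r)^2
    = 57943.11431 + 57786.65226 + 553651.16352 = 669380.93009

£669380.93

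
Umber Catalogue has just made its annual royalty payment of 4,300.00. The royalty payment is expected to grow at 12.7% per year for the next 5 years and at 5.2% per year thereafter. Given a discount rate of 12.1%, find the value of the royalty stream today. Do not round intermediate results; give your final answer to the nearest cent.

D_1 = 4846.10000
D_2 = 5461.55470
D_3 = 6155.17215
D_4 = 6936.87901
D_5 = 7817.86264
Terminal value at year 5: TV = D_5×(1+g_2)/(r−g_2) = 8224.39150/0.069 = 119194.07973
P_0 = D_1/(1+r)^1 + D_2/(1+r)^2 + D_3/(1+r)^3 + D_4/(1+r)^4 + D_5/(1+r)^5 + TV/(1+r)^5
    = 4323.01517 + 4346.15352 + 4369.41571 + 4392.80241 + 4416.31429 + 67332.79181 = 89180.49290

89180.49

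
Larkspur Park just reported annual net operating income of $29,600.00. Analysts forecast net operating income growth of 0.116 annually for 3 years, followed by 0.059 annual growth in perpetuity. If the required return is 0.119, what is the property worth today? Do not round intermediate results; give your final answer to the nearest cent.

$606574.04

D_1 = 33033.60000
D_2 = 36865.49760
D_3 = 41141.89532
Terminal value at year 3: TV = D_3×(1+g_2)/(r−g_2) = 43569.26715/0.06 = 726154.45243
P_0 = D_1/(1+r)^1 + D_2/(1+r)^2 + D_3/(1+r)^3 + TV/(1+r)^3
    = 29520.64343 + 29441.49962 + 29362.56798 + 518249.32487 = 606574.03589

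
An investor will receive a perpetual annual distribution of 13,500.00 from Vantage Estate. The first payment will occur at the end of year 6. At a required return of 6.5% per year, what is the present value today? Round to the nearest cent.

151590.64

Value at end of year 5: C / r = 13,500.00 / 0.065 = 207,692.3077
Discount to today: PV = 207,692.3077 / (1 + 0.065)^5 = 207,692.3077 / 1.370087 = 151,590.64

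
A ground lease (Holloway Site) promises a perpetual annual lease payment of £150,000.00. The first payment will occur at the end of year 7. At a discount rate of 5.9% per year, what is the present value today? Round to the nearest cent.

Value at end of year 6: C / r = £150,000.00 / 0.059 = £2,542,372.8814
Discount to today: PV = £2,542,372.8814 / (1 + 0.059)^6 = £2,542,372.8814 / 1.410509 = £1,802,451.08

£1802451.08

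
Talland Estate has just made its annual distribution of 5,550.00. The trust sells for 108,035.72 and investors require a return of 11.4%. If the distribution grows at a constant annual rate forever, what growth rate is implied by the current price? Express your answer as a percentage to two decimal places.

P = D₀(1+g)/(r−g) ⇒ P(r−g) = D₀(1+g) ⇒ g(P+D₀) = P·r − D₀
g = (P·r − D₀)/(P + D₀) = (108,035.72×0.114 − 5,550.00) / (108,035.72 + 5,550.00) = 0.059568

5.96%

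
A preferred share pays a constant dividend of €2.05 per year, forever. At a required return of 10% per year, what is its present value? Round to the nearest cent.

Level perpetuity: PV = C / r = €2.05 / 0.1 = €20.50

€20.50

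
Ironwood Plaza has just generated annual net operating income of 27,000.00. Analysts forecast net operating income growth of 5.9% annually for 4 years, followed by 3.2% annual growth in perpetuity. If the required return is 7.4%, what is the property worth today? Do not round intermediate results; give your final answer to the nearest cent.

D_1 = 28593.00000
D_2 = 30279.98700
D_3 = 32066.50623
D_4 = 33958.43010
Terminal value at year 4: TV = D_4×(1+g_2)/(r−g_2) = 35045.09986/0.042 = 834407.13962
P_0 = D_1/(1+r)^1 + D_2/(1+r)^2 + D_3/(1+r)^3 + D_4/(1+r)^4 + TV/(1+r)^4
    = 26622.90503 + 26251.07675 + 25884.44160 + 25522.92705 + 627134.77889 = 731416.12931

731416.13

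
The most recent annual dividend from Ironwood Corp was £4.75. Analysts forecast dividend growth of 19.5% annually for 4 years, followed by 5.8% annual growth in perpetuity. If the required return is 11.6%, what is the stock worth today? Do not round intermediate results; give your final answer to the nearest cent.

£136.52

D_1 = 5.67625
D_2 = 6.78312
D_3 = 8.10583
D_4 = 9.68646
Terminal value at year 4: TV = D_4×(1+g_2)/(r−g_2) = 10.24828/0.058 = 176.69445
P_0 = D_1/(1+r)^1 + D_2/(1+r)^2 + D_3/(1+r)^3 + D_4/(1+r)^4 + TV/(1+r)^4
    = 5.08625 + 5.44629 + 5.83183 + 6.24466 + 113.91112 = 136.52014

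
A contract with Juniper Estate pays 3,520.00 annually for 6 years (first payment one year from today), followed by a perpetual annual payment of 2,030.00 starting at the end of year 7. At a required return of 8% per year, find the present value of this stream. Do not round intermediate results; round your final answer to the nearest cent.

32263.09

PV of 6-year annuity: 3,520.00 × [1 − (1+0.08)^−6] / 0.08 = 16272.53642
Perpetuity value at year 6: 2,030.00 / 0.08 = 25375.00000
PV of perpetuity: 25375.00000 / (1+0.08)^6 = 15990.55428
Total PV = 16272.53642 + 15990.55428 = 32263.09070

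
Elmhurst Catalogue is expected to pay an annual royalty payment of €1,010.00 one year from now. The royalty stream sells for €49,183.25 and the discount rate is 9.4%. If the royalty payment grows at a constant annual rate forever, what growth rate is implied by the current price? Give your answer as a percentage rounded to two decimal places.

P = D₁/(r−g) ⇒ g = r − D₁/P = 0.094 − €1,010.00/€49,183.25 = 0.073465

7.35%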